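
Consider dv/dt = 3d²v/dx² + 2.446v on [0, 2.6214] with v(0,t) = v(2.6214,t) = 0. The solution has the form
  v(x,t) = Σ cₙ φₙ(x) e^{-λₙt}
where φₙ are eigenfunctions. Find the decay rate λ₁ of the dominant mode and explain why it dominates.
Eigenvalues: λₙ = 3n²π²/2.6214² - 2.446.
First three modes:
  n=1: λ₁ = 3π²/2.6214² - 2.446 ≈ 1.863
  n=2: λ₂ = 12π²/2.6214² - 2.446 ≈ 14.789
  n=3: λ₃ = 27π²/2.6214² - 2.446 ≈ 36.333
Since 3π²/2.6214² ≈ 4.309 > 2.446, all λₙ > 0.
The n=1 mode decays slowest → dominates as t → ∞.
Asymptotic: v ~ c₁ sin(πx/2.6214) e^{-λ₁t} with decay rate λ₁ ≈ 1.863.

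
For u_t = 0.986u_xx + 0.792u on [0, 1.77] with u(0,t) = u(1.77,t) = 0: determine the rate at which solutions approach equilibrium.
Eigenvalues: λₙ = 0.986n²π²/1.77² - 0.792.
First three modes:
  n=1: λ₁ = 0.986π²/1.77² - 0.792 ≈ 2.314
  n=2: λ₂ = 3.944π²/1.77² - 0.792 ≈ 11.633
  n=3: λ₃ = 8.874π²/1.77² - 0.792 ≈ 27.164
Since 0.986π²/1.77² ≈ 3.106 > 0.792, all λₙ > 0.
The n=1 mode decays slowest → dominates as t → ∞.
Asymptotic: u ~ c₁ sin(πx/1.77) e^{-λ₁t} with decay rate λ₁ ≈ 2.314.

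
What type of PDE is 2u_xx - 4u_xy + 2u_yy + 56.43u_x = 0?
With A = 2, B = -4, C = 2, the discriminant is 0. This is a parabolic PDE.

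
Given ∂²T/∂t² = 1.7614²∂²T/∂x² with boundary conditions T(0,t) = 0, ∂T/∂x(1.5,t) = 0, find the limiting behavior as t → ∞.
T oscillates (no decay). Energy is conserved; the solution oscillates indefinitely as standing waves.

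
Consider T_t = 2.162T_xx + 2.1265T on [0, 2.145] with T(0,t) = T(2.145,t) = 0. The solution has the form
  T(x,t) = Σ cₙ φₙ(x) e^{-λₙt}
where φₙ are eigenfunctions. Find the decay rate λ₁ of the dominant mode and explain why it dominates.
Eigenvalues: λₙ = 2.162n²π²/2.145² - 2.1265.
First three modes:
  n=1: λ₁ = 2.162π²/2.145² - 2.1265 ≈ 2.511
  n=2: λ₂ = 8.648π²/2.145² - 2.1265 ≈ 16.424
  n=3: λ₃ = 19.458π²/2.145² - 2.1265 ≈ 39.613
Since 2.162π²/2.145² ≈ 4.638 > 2.1265, all λₙ > 0.
The n=1 mode decays slowest → dominates as t → ∞.
Asymptotic: T ~ c₁ sin(πx/2.145) e^{-λ₁t} with decay rate λ₁ ≈ 2.511.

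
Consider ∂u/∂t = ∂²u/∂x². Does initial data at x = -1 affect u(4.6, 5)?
Yes, for any finite x. The heat equation has infinite propagation speed, so all initial data affects all points at any t > 0.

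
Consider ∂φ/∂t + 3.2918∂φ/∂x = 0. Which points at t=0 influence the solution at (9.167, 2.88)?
A single point: x = -0.313384. The characteristic through (9.167, 2.88) is x - 3.2918t = const, so x = 9.167 - 3.2918·2.88 = -0.313384.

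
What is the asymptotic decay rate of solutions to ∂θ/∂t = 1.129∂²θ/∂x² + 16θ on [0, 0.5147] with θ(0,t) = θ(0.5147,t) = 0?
Eigenvalues: λₙ = 1.129n²π²/0.5147² - 16.
First three modes:
  n=1: λ₁ = 1.129π²/0.5147² - 16 ≈ 26.062
  n=2: λ₂ = 4.516π²/0.5147² - 16 ≈ 152.246
  n=3: λ₃ = 10.161π²/0.5147² - 16 ≈ 362.554
Since 1.129π²/0.5147² ≈ 42.062 > 16, all λₙ > 0.
The n=1 mode decays slowest → dominates as t → ∞.
Asymptotic: θ ~ c₁ sin(πx/0.5147) e^{-λ₁t} with decay rate λ₁ ≈ 26.062.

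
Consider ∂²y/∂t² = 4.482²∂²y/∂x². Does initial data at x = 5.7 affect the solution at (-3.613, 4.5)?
Yes. The domain of dependence is [-23.782, 16.556], and 5.7 ∈ [-23.782, 16.556].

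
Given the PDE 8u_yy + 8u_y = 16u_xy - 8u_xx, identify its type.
Rewriting in standard form: 8u_xx - 16u_xy + 8u_yy + 8u_y = 0. The second-order coefficients are A = 8, B = -16, C = 8. Since B² - 4AC = 0 = 0, this is a parabolic PDE.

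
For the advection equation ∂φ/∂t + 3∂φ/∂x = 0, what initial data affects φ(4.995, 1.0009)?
A single point: x = 1.9923. The characteristic through (4.995, 1.0009) is x - 3t = const, so x = 4.995 - 3·1.0009 = 1.9923.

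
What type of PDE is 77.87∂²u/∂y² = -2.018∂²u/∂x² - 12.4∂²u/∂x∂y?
Rewriting in standard form: 2.018∂²u/∂x² + 12.4∂²u/∂x∂y + 77.87∂²u/∂y² = 0. With A = 2.018, B = 12.4, C = 77.87, the discriminant is -474.80664. This is an elliptic PDE.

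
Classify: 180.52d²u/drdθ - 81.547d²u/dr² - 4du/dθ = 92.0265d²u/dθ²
Rewriting in standard form: -81.547d²u/dr² + 180.52d²u/drdθ - 92.0265d²u/dθ² - 4du/dθ = 0. Hyperbolic (discriminant = 2569.530418).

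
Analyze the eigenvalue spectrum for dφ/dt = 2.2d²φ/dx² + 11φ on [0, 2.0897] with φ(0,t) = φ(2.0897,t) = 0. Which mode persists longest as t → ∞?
Eigenvalues: λₙ = 2.2n²π²/2.0897² - 11.
First three modes:
  n=1: λ₁ = 2.2π²/2.0897² - 11 ≈ -6.028
  n=2: λ₂ = 8.8π²/2.0897² - 11 ≈ 8.889
  n=3: λ₃ = 19.8π²/2.0897² - 11 ≈ 33.75
Since 2.2π²/2.0897² ≈ 4.972 < 11, λ₁ < 0.
The n=1 mode grows fastest (−λₙ is largest for n=1) → dominates.
Asymptotic: φ ~ c₁ sin(πx/2.0897) e^{6.028t} (exponential growth at rate −λ₁ ≈ 6.028).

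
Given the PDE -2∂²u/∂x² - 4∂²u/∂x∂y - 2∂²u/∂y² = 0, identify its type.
The second-order coefficients are A = -2, B = -4, C = -2. Since B² - 4AC = 0 = 0, this is a parabolic PDE.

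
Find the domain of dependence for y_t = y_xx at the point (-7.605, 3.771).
The entire real line. The heat equation has infinite propagation speed: any initial disturbance instantly affects all points (though exponentially small far away).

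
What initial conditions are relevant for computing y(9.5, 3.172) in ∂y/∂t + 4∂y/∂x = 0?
A single point: x = -3.188. The characteristic through (9.5, 3.172) is x - 4t = const, so x = 9.5 - 4·3.172 = -3.188.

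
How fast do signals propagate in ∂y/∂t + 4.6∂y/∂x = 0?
Speed = 4.6. Information travels along x - 4.6t = const (rightward).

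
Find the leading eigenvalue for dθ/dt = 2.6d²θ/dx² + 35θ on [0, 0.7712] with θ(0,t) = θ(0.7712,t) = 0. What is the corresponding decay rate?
Eigenvalues: λₙ = 2.6n²π²/0.7712² - 35.
First three modes:
  n=1: λ₁ = 2.6π²/0.7712² - 35 ≈ 8.146
  n=2: λ₂ = 10.4π²/0.7712² - 35 ≈ 137.583
  n=3: λ₃ = 23.4π²/0.7712² - 35 ≈ 353.313
Since 2.6π²/0.7712² ≈ 43.146 > 35, all λₙ > 0.
The n=1 mode decays slowest → dominates as t → ∞.
Asymptotic: θ ~ c₁ sin(πx/0.7712) e^{-λ₁t} with decay rate λ₁ ≈ 8.146.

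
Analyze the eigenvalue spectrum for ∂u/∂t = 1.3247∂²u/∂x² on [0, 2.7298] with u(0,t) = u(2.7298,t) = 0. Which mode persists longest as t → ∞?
Eigenvalues: λₙ = 1.3247n²π²/2.7298².
First three modes:
  n=1: λ₁ = 1.3247π²/2.7298² ≈ 1.755
  n=2: λ₂ = 5.2988π²/2.7298² ≈ 7.018 (4× faster decay)
  n=3: λ₃ = 11.9223π²/2.7298² ≈ 15.791 (9× faster decay)
As t → ∞, higher modes decay exponentially faster. The n=1 mode dominates: u ~ c₁ sin(πx/2.7298) e^{-λ₁t}.
Decay rate: λ₁ = 1.3247π²/2.7298² ≈ 1.755.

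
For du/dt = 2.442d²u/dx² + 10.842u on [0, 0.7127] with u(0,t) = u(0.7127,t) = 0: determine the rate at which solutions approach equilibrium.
Eigenvalues: λₙ = 2.442n²π²/0.7127² - 10.842.
First three modes:
  n=1: λ₁ = 2.442π²/0.7127² - 10.842 ≈ 36.608
  n=2: λ₂ = 9.768π²/0.7127² - 10.842 ≈ 178.956
  n=3: λ₃ = 21.978π²/0.7127² - 10.842 ≈ 416.204
Since 2.442π²/0.7127² ≈ 47.45 > 10.842, all λₙ > 0.
The n=1 mode decays slowest → dominates as t → ∞.
Asymptotic: u ~ c₁ sin(πx/0.7127) e^{-λ₁t} with decay rate λ₁ ≈ 36.608.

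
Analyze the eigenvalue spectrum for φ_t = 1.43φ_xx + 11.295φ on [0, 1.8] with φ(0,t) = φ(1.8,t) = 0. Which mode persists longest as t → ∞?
Eigenvalues: λₙ = 1.43n²π²/1.8² - 11.295.
First three modes:
  n=1: λ₁ = 1.43π²/1.8² - 11.295 ≈ -6.939
  n=2: λ₂ = 5.72π²/1.8² - 11.295 ≈ 6.129
  n=3: λ₃ = 12.87π²/1.8² - 11.295 ≈ 27.909
Since 1.43π²/1.8² ≈ 4.356 < 11.295, λ₁ < 0.
The n=1 mode grows fastest (−λₙ is largest for n=1) → dominates.
Asymptotic: φ ~ c₁ sin(πx/1.8) e^{6.939t} (exponential growth at rate −λ₁ ≈ 6.939).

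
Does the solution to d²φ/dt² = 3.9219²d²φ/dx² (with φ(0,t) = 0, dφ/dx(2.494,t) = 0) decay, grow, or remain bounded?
φ oscillates (no decay). Energy is conserved; the solution oscillates indefinitely as standing waves.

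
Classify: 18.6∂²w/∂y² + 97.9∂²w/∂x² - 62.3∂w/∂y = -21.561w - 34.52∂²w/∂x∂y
Rewriting in standard form: 97.9∂²w/∂x² + 34.52∂²w/∂x∂y + 18.6∂²w/∂y² - 62.3∂w/∂y + 21.561w = 0. Elliptic (discriminant = -6092.1296).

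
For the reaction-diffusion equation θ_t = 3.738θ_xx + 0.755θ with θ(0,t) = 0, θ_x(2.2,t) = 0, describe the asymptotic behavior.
θ → 0. Diffusion dominates reaction (r=0.755 < κπ²/(4L²)≈1.91); solution decays.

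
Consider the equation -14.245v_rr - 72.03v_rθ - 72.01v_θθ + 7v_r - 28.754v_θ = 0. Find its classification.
Hyperbolic. (A = -14.245, B = -72.03, C = -72.01 gives B² - 4AC = 1085.1911.)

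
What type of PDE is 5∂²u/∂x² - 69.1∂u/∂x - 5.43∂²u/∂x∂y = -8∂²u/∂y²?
Rewriting in standard form: 5∂²u/∂x² - 5.43∂²u/∂x∂y + 8∂²u/∂y² - 69.1∂u/∂x = 0. With A = 5, B = -5.43, C = 8, the discriminant is -130.5151. This is an elliptic PDE.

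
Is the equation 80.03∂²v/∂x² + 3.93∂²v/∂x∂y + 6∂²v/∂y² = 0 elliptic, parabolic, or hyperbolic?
Computing B² - 4AC with A = 80.03, B = 3.93, C = 6: discriminant = -1905.2751 (negative). Answer: elliptic.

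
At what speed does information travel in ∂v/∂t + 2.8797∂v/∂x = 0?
Speed = 2.8797. Information travels along x - 2.8797t = const (rightward).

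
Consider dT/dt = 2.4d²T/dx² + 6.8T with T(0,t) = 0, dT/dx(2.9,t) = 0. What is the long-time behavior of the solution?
As t → ∞, T grows unboundedly. Reaction dominates diffusion (r=6.8 > κπ²/(4L²)≈0.7); solution grows exponentially.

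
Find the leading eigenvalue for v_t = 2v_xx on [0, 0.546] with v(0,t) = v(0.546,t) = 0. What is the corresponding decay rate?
Eigenvalues: λₙ = 2n²π²/0.546².
First three modes:
  n=1: λ₁ = 2π²/0.546² ≈ 66.213
  n=2: λ₂ = 8π²/0.546² ≈ 264.853 (4× faster decay)
  n=3: λ₃ = 18π²/0.546² ≈ 595.919 (9× faster decay)
As t → ∞, higher modes decay exponentially faster. The n=1 mode dominates: v ~ c₁ sin(πx/0.546) e^{-λ₁t}.
Decay rate: λ₁ = 2π²/0.546² ≈ 66.213.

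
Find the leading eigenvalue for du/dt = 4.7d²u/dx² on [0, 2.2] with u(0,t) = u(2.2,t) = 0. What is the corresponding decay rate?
Eigenvalues: λₙ = 4.7n²π²/2.2².
First three modes:
  n=1: λ₁ = 4.7π²/2.2² ≈ 9.584
  n=2: λ₂ = 18.8π²/2.2² ≈ 38.336 (4× faster decay)
  n=3: λ₃ = 42.3π²/2.2² ≈ 86.257 (9× faster decay)
As t → ∞, higher modes decay exponentially faster. The n=1 mode dominates: u ~ c₁ sin(πx/2.2) e^{-λ₁t}.
Decay rate: λ₁ = 4.7π²/2.2² ≈ 9.584.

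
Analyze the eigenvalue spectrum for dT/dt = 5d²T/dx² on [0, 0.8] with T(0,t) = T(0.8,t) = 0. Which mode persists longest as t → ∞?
Eigenvalues: λₙ = 5n²π²/0.8².
First three modes:
  n=1: λ₁ = 5π²/0.8² ≈ 77.106
  n=2: λ₂ = 20π²/0.8² ≈ 308.425 (4× faster decay)
  n=3: λ₃ = 45π²/0.8² ≈ 693.957 (9× faster decay)
As t → ∞, higher modes decay exponentially faster. The n=1 mode dominates: T ~ c₁ sin(πx/0.8) e^{-λ₁t}.
Decay rate: λ₁ = 5π²/0.8² ≈ 77.106.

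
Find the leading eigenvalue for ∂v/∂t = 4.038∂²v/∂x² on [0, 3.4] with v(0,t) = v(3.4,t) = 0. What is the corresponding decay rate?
Eigenvalues: λₙ = 4.038n²π²/3.4².
First three modes:
  n=1: λ₁ = 4.038π²/3.4² ≈ 3.448
  n=2: λ₂ = 16.152π²/3.4² ≈ 13.79 (4× faster decay)
  n=3: λ₃ = 36.342π²/3.4² ≈ 31.028 (9× faster decay)
As t → ∞, higher modes decay exponentially faster. The n=1 mode dominates: v ~ c₁ sin(πx/3.4) e^{-λ₁t}.
Decay rate: λ₁ = 4.038π²/3.4² ≈ 3.448.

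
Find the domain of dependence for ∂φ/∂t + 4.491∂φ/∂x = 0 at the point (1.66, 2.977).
A single point: x = -11.709707. The characteristic through (1.66, 2.977) is x - 4.491t = const, so x = 1.66 - 4.491·2.977 = -11.709707.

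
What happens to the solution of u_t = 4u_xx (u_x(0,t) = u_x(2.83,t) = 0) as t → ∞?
u → constant (steady state). Heat is conserved (no flux at boundaries); solution approaches the spatial average.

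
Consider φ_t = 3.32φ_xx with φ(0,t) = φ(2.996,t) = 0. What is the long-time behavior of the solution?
As t → ∞, φ → 0. Heat diffuses out through both boundaries.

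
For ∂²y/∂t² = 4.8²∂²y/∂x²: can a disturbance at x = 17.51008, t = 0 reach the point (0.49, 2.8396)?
No. The domain of dependence is [-13.14008, 14.12008], and 17.51008 is outside this interval.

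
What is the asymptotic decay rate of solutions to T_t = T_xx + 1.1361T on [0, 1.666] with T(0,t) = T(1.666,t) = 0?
Eigenvalues: λₙ = n²π²/1.666² - 1.1361.
First three modes:
  n=1: λ₁ = π²/1.666² - 1.1361 ≈ 2.42
  n=2: λ₂ = 4π²/1.666² - 1.1361 ≈ 13.088
  n=3: λ₃ = 9π²/1.666² - 1.1361 ≈ 30.867
Since π²/1.666² ≈ 3.556 > 1.1361, all λₙ > 0.
The n=1 mode decays slowest → dominates as t → ∞.
Asymptotic: T ~ c₁ sin(πx/1.666) e^{-λ₁t} with decay rate λ₁ ≈ 2.42.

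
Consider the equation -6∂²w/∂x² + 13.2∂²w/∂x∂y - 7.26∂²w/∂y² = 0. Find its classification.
Parabolic. (A = -6, B = 13.2, C = -7.26 gives B² - 4AC = 0.)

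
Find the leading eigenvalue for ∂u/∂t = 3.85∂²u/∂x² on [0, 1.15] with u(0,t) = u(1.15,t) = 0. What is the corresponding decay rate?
Eigenvalues: λₙ = 3.85n²π²/1.15².
First three modes:
  n=1: λ₁ = 3.85π²/1.15² ≈ 28.732
  n=2: λ₂ = 15.4π²/1.15² ≈ 114.928 (4× faster decay)
  n=3: λ₃ = 34.65π²/1.15² ≈ 258.587 (9× faster decay)
As t → ∞, higher modes decay exponentially faster. The n=1 mode dominates: u ~ c₁ sin(πx/1.15) e^{-λ₁t}.
Decay rate: λ₁ = 3.85π²/1.15² ≈ 28.732.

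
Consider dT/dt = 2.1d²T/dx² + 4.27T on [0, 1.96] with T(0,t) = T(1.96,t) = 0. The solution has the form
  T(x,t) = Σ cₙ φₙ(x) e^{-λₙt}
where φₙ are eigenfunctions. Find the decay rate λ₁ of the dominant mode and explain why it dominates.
Eigenvalues: λₙ = 2.1n²π²/1.96² - 4.27.
First three modes:
  n=1: λ₁ = 2.1π²/1.96² - 4.27 ≈ 1.125
  n=2: λ₂ = 8.4π²/1.96² - 4.27 ≈ 17.311
  n=3: λ₃ = 18.9π²/1.96² - 4.27 ≈ 44.287
Since 2.1π²/1.96² ≈ 5.395 > 4.27, all λₙ > 0.
The n=1 mode decays slowest → dominates as t → ∞.
Asymptotic: T ~ c₁ sin(πx/1.96) e^{-λ₁t} with decay rate λ₁ ≈ 1.125.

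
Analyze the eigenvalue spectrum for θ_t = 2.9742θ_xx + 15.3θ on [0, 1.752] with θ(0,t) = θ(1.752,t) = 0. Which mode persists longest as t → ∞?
Eigenvalues: λₙ = 2.9742n²π²/1.752² - 15.3.
First three modes:
  n=1: λ₁ = 2.9742π²/1.752² - 15.3 ≈ -5.737
  n=2: λ₂ = 11.8968π²/1.752² - 15.3 ≈ 22.953
  n=3: λ₃ = 26.7678π²/1.752² - 15.3 ≈ 70.768
Since 2.9742π²/1.752² ≈ 9.563 < 15.3, λ₁ < 0.
The n=1 mode grows fastest (−λₙ is largest for n=1) → dominates.
Asymptotic: θ ~ c₁ sin(πx/1.752) e^{5.737t} (exponential growth at rate −λ₁ ≈ 5.737).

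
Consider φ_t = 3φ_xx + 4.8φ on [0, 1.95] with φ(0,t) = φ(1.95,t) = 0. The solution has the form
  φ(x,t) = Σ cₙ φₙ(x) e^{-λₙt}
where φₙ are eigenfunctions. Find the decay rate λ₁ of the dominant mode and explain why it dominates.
Eigenvalues: λₙ = 3n²π²/1.95² - 4.8.
First three modes:
  n=1: λ₁ = 3π²/1.95² - 4.8 ≈ 2.987
  n=2: λ₂ = 12π²/1.95² - 4.8 ≈ 26.347
  n=3: λ₃ = 27π²/1.95² - 4.8 ≈ 65.28
Since 3π²/1.95² ≈ 7.787 > 4.8, all λₙ > 0.
The n=1 mode decays slowest → dominates as t → ∞.
Asymptotic: φ ~ c₁ sin(πx/1.95) e^{-λ₁t} with decay rate λ₁ ≈ 2.987.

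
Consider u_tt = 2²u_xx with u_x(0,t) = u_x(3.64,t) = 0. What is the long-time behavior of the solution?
As t → ∞, u oscillates about a mean that drifts linearly in t (generically unbounded; no decay). There is no damping, so the nonconstant modes persist as standing waves (energy conserved, no decay). But with Neumann conditions at both ends the constant mode has eigenvalue 0: the spatial mean M(t) of u satisfies M'' = 0, so M(t) = M(0) + M'(0)·t. Unless the initial velocity has zero mean (∫u_t(x,0)dx = 0), the solution grows linearly in t (unbounded, though not exponentially); if it does have zero mean, the solution stays bounded and simply oscillates.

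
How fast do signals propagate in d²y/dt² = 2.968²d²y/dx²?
Speed = 2.968. Information travels along characteristics x = x₀ ± 2.968t.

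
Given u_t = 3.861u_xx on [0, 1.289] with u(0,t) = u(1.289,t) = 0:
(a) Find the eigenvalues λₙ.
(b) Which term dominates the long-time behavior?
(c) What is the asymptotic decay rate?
Eigenvalues: λₙ = 3.861n²π²/1.289².
First three modes:
  n=1: λ₁ = 3.861π²/1.289² ≈ 22.935
  n=2: λ₂ = 15.444π²/1.289² ≈ 91.739 (4× faster decay)
  n=3: λ₃ = 34.749π²/1.289² ≈ 206.413 (9× faster decay)
As t → ∞, higher modes decay exponentially faster. The n=1 mode dominates: u ~ c₁ sin(πx/1.289) e^{-λ₁t}.
Decay rate: λ₁ = 3.861π²/1.289² ≈ 22.935.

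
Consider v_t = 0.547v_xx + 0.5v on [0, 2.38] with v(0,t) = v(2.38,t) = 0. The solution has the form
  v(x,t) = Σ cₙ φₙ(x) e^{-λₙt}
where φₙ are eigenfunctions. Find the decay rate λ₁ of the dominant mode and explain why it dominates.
Eigenvalues: λₙ = 0.547n²π²/2.38² - 0.5.
First three modes:
  n=1: λ₁ = 0.547π²/2.38² - 0.5 ≈ 0.453
  n=2: λ₂ = 2.188π²/2.38² - 0.5 ≈ 3.312
  n=3: λ₃ = 4.923π²/2.38² - 0.5 ≈ 8.078
Since 0.547π²/2.38² ≈ 0.953 > 0.5, all λₙ > 0.
The n=1 mode decays slowest → dominates as t → ∞.
Asymptotic: v ~ c₁ sin(πx/2.38) e^{-λ₁t} with decay rate λ₁ ≈ 0.453.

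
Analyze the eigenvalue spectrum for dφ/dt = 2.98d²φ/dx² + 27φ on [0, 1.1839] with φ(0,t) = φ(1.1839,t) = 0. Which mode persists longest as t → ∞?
Eigenvalues: λₙ = 2.98n²π²/1.1839² - 27.
First three modes:
  n=1: λ₁ = 2.98π²/1.1839² - 27 ≈ -6.016
  n=2: λ₂ = 11.92π²/1.1839² - 27 ≈ 56.936
  n=3: λ₃ = 26.82π²/1.1839² - 27 ≈ 161.855
Since 2.98π²/1.1839² ≈ 20.984 < 27, λ₁ < 0.
The n=1 mode grows fastest (−λₙ is largest for n=1) → dominates.
Asymptotic: φ ~ c₁ sin(πx/1.1839) e^{6.016t} (exponential growth at rate −λ₁ ≈ 6.016).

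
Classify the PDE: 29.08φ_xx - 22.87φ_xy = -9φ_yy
Rewriting in standard form: 29.08φ_xx - 22.87φ_xy + 9φ_yy = 0. A = 29.08, B = -22.87, C = 9. Discriminant B² - 4AC = -523.8431. Since -523.8431 < 0, elliptic.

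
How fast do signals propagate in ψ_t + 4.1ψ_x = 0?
Speed = 4.1. Information travels along x - 4.1t = const (rightward).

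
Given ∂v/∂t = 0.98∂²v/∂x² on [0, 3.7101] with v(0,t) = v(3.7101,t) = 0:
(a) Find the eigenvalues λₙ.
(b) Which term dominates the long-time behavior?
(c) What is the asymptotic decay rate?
Eigenvalues: λₙ = 0.98n²π²/3.7101².
First three modes:
  n=1: λ₁ = 0.98π²/3.7101² ≈ 0.703
  n=2: λ₂ = 3.92π²/3.7101² ≈ 2.811 (4× faster decay)
  n=3: λ₃ = 8.82π²/3.7101² ≈ 6.324 (9× faster decay)
As t → ∞, higher modes decay exponentially faster. The n=1 mode dominates: v ~ c₁ sin(πx/3.7101) e^{-λ₁t}.
Decay rate: λ₁ = 0.98π²/3.7101² ≈ 0.703.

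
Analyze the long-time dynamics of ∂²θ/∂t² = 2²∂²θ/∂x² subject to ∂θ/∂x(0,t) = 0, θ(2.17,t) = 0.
Long-time behavior: θ oscillates (no decay). Energy is conserved; the solution oscillates indefinitely as standing waves.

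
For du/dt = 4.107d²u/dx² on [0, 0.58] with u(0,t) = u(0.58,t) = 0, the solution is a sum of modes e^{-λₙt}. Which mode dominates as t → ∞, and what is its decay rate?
Eigenvalues: λₙ = 4.107n²π²/0.58².
First three modes:
  n=1: λ₁ = 4.107π²/0.58² ≈ 120.495
  n=2: λ₂ = 16.428π²/0.58² ≈ 481.979 (4× faster decay)
  n=3: λ₃ = 36.963π²/0.58² ≈ 1084.454 (9× faster decay)
As t → ∞, higher modes decay exponentially faster. The n=1 mode dominates: u ~ c₁ sin(πx/0.58) e^{-λ₁t}.
Decay rate: λ₁ = 4.107π²/0.58² ≈ 120.495.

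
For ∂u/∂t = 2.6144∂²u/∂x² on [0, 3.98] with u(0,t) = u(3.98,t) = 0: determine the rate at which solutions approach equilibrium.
Eigenvalues: λₙ = 2.6144n²π²/3.98².
First three modes:
  n=1: λ₁ = 2.6144π²/3.98² ≈ 1.629
  n=2: λ₂ = 10.4576π²/3.98² ≈ 6.516 (4× faster decay)
  n=3: λ₃ = 23.5296π²/3.98² ≈ 14.66 (9× faster decay)
As t → ∞, higher modes decay exponentially faster. The n=1 mode dominates: u ~ c₁ sin(πx/3.98) e^{-λ₁t}.
Decay rate: λ₁ = 2.6144π²/3.98² ≈ 1.629.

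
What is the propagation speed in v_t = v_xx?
Infinite. The heat equation is parabolic, not hyperbolic, so disturbances propagate instantly.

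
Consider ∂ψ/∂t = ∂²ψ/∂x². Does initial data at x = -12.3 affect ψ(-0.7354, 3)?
Yes, for any finite x. The heat equation has infinite propagation speed, so all initial data affects all points at any t > 0.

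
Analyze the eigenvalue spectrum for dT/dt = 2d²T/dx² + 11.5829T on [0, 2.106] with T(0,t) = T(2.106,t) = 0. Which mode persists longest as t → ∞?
Eigenvalues: λₙ = 2n²π²/2.106² - 11.5829.
First three modes:
  n=1: λ₁ = 2π²/2.106² - 11.5829 ≈ -7.132
  n=2: λ₂ = 8π²/2.106² - 11.5829 ≈ 6.219
  n=3: λ₃ = 18π²/2.106² - 11.5829 ≈ 28.472
Since 2π²/2.106² ≈ 4.451 < 11.5829, λ₁ < 0.
The n=1 mode grows fastest (−λₙ is largest for n=1) → dominates.
Asymptotic: T ~ c₁ sin(πx/2.106) e^{7.132t} (exponential growth at rate −λ₁ ≈ 7.132).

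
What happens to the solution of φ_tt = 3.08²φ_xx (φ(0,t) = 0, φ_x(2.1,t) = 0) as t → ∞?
φ oscillates (no decay). Energy is conserved; the solution oscillates indefinitely as standing waves.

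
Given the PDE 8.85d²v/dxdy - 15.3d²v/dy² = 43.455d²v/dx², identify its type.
Rewriting in standard form: -43.455d²v/dx² + 8.85d²v/dxdy - 15.3d²v/dy² = 0. The second-order coefficients are A = -43.455, B = 8.85, C = -15.3. Since B² - 4AC = -2581.1235 < 0, this is an elliptic PDE.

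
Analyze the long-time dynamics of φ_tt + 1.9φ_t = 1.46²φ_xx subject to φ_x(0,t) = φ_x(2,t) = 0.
Long-time behavior: φ → constant (steady state). Damping (γ=1.9) dissipates the nonconstant modes; with Neumann BCs the spatial average obeys M''+γM'=0 and tends to a finite limit.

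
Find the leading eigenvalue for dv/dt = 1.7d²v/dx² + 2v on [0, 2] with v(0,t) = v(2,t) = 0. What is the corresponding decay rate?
Eigenvalues: λₙ = 1.7n²π²/2² - 2.
First three modes:
  n=1: λ₁ = 1.7π²/2² - 2 ≈ 2.195
  n=2: λ₂ = 6.8π²/2² - 2 ≈ 14.778
  n=3: λ₃ = 15.3π²/2² - 2 ≈ 35.751
Since 1.7π²/2² ≈ 4.195 > 2, all λₙ > 0.
The n=1 mode decays slowest → dominates as t → ∞.
Asymptotic: v ~ c₁ sin(πx/2) e^{-λ₁t} with decay rate λ₁ ≈ 2.195.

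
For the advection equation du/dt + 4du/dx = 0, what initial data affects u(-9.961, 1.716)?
A single point: x = -16.825. The characteristic through (-9.961, 1.716) is x - 4t = const, so x = -9.961 - 4·1.716 = -16.825.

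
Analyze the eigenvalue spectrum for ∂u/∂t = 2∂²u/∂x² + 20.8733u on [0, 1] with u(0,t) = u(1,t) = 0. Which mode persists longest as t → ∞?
Eigenvalues: λₙ = 2n²π²/1² - 20.8733.
First three modes:
  n=1: λ₁ = 2π² - 20.8733 ≈ -1.134
  n=2: λ₂ = 8π² - 20.8733 ≈ 58.084
  n=3: λ₃ = 18π² - 20.8733 ≈ 156.78
Since 2π² ≈ 19.739 < 20.8733, λ₁ < 0.
The n=1 mode grows fastest (−λₙ is largest for n=1) → dominates.
Asymptotic: u ~ c₁ sin(πx/1) e^{1.134t} (exponential growth at rate −λ₁ ≈ 1.134).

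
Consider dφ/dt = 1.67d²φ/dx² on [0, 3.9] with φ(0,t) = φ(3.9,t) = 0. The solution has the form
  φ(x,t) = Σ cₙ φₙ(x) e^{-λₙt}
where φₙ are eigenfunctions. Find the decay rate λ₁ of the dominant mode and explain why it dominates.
Eigenvalues: λₙ = 1.67n²π²/3.9².
First three modes:
  n=1: λ₁ = 1.67π²/3.9² ≈ 1.084
  n=2: λ₂ = 6.68π²/3.9² ≈ 4.335 (4× faster decay)
  n=3: λ₃ = 15.03π²/3.9² ≈ 9.753 (9× faster decay)
As t → ∞, higher modes decay exponentially faster. The n=1 mode dominates: φ ~ c₁ sin(πx/3.9) e^{-λ₁t}.
Decay rate: λ₁ = 1.67π²/3.9² ≈ 1.084.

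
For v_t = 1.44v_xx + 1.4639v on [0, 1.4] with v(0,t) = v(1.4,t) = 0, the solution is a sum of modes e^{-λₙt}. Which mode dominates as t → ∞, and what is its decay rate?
Eigenvalues: λₙ = 1.44n²π²/1.4² - 1.4639.
First three modes:
  n=1: λ₁ = 1.44π²/1.4² - 1.4639 ≈ 5.787
  n=2: λ₂ = 5.76π²/1.4² - 1.4639 ≈ 27.541
  n=3: λ₃ = 12.96π²/1.4² - 1.4639 ≈ 63.796
Since 1.44π²/1.4² ≈ 7.251 > 1.4639, all λₙ > 0.
The n=1 mode decays slowest → dominates as t → ∞.
Asymptotic: v ~ c₁ sin(πx/1.4) e^{-λ₁t} with decay rate λ₁ ≈ 5.787.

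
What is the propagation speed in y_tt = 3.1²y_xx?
Speed = 3.1. Information travels along characteristics x = x₀ ± 3.1t.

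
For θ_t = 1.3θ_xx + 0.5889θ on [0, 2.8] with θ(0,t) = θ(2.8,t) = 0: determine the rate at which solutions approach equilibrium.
Eigenvalues: λₙ = 1.3n²π²/2.8² - 0.5889.
First three modes:
  n=1: λ₁ = 1.3π²/2.8² - 0.5889 ≈ 1.048
  n=2: λ₂ = 5.2π²/2.8² - 0.5889 ≈ 5.957
  n=3: λ₃ = 11.7π²/2.8² - 0.5889 ≈ 14.14
Since 1.3π²/2.8² ≈ 1.637 > 0.5889, all λₙ > 0.
The n=1 mode decays slowest → dominates as t → ∞.
Asymptotic: θ ~ c₁ sin(πx/2.8) e^{-λ₁t} with decay rate λ₁ ≈ 1.048.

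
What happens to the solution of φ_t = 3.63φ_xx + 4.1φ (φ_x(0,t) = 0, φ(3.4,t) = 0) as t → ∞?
φ grows unboundedly. Reaction dominates diffusion (r=4.1 > κπ²/(4L²)≈0.77); solution grows exponentially.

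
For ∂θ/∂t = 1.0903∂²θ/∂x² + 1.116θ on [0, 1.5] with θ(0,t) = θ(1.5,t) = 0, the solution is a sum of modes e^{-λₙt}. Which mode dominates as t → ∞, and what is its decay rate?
Eigenvalues: λₙ = 1.0903n²π²/1.5² - 1.116.
First three modes:
  n=1: λ₁ = 1.0903π²/1.5² - 1.116 ≈ 3.667
  n=2: λ₂ = 4.3612π²/1.5² - 1.116 ≈ 18.014
  n=3: λ₃ = 9.8127π²/1.5² - 1.116 ≈ 41.927
Since 1.0903π²/1.5² ≈ 4.783 > 1.116, all λₙ > 0.
The n=1 mode decays slowest → dominates as t → ∞.
Asymptotic: θ ~ c₁ sin(πx/1.5) e^{-λ₁t} with decay rate λ₁ ≈ 3.667.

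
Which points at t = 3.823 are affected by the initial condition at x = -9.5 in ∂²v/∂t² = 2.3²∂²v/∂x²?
Domain of influence: [-18.2929, -0.7071]. Data at x = -9.5 spreads outward at speed 2.3.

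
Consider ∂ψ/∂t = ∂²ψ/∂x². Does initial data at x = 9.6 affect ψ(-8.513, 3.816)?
Yes, for any finite x. The heat equation has infinite propagation speed, so all initial data affects all points at any t > 0.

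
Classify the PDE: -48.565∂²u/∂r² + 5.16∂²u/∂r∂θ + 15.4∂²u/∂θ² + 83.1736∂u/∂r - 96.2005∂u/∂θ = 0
A = -48.565, B = 5.16, C = 15.4. Discriminant B² - 4AC = 3018.2296. Since 3018.2296 > 0, hyperbolic.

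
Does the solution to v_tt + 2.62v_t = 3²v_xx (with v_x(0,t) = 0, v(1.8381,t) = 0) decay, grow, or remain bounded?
v → 0. Damping (γ=2.62) dissipates energy; oscillations decay exponentially.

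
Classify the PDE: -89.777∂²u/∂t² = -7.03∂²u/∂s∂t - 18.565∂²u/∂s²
Rewriting in standard form: 18.565∂²u/∂s² + 7.03∂²u/∂s∂t - 89.777∂²u/∂t² = 0. A = 18.565, B = 7.03, C = -89.777. Discriminant B² - 4AC = 6716.26092. Since 6716.26092 > 0, hyperbolic.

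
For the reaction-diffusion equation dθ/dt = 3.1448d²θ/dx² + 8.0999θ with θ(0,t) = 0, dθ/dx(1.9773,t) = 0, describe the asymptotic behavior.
θ grows unboundedly. Reaction dominates diffusion (r=8.0999 > κπ²/(4L²)≈1.98); solution grows exponentially.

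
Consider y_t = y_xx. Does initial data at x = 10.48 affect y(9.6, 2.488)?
Yes, for any finite x. The heat equation has infinite propagation speed, so all initial data affects all points at any t > 0.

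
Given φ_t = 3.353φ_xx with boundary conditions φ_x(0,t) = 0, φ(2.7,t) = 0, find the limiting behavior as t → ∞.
φ → 0. Heat escapes through the Dirichlet boundary.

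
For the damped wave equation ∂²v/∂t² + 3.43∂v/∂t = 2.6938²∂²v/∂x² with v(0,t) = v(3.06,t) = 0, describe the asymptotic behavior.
v → 0. Damping (γ=3.43) dissipates energy; oscillations decay exponentially.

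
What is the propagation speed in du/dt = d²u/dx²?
Infinite. The heat equation is parabolic, not hyperbolic, so disturbances propagate instantly.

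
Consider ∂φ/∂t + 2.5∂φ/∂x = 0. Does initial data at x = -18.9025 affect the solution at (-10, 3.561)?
Yes. The characteristic through (-10, 3.561) passes through x = -18.9025.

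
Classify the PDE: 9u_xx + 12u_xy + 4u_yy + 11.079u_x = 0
A = 9, B = 12, C = 4. Discriminant B² - 4AC = 0. Since 0 = 0, parabolic.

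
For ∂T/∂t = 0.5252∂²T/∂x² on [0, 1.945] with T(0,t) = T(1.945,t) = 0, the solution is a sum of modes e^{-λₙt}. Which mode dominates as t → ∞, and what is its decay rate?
Eigenvalues: λₙ = 0.5252n²π²/1.945².
First three modes:
  n=1: λ₁ = 0.5252π²/1.945² ≈ 1.37
  n=2: λ₂ = 2.1008π²/1.945² ≈ 5.481 (4× faster decay)
  n=3: λ₃ = 4.7268π²/1.945² ≈ 12.332 (9× faster decay)
As t → ∞, higher modes decay exponentially faster. The n=1 mode dominates: T ~ c₁ sin(πx/1.945) e^{-λ₁t}.
Decay rate: λ₁ = 0.5252π²/1.945² ≈ 1.37.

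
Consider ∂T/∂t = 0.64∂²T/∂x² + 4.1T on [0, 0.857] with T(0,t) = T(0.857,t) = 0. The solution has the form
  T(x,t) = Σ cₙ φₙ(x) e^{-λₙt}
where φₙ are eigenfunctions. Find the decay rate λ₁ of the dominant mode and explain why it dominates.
Eigenvalues: λₙ = 0.64n²π²/0.857² - 4.1.
First three modes:
  n=1: λ₁ = 0.64π²/0.857² - 4.1 ≈ 4.5
  n=2: λ₂ = 2.56π²/0.857² - 4.1 ≈ 30.302
  n=3: λ₃ = 5.76π²/0.857² - 4.1 ≈ 73.303
Since 0.64π²/0.857² ≈ 8.6 > 4.1, all λₙ > 0.
The n=1 mode decays slowest → dominates as t → ∞.
Asymptotic: T ~ c₁ sin(πx/0.857) e^{-λ₁t} with decay rate λ₁ ≈ 4.5.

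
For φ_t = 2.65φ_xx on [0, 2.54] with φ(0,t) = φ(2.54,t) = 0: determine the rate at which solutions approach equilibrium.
Eigenvalues: λₙ = 2.65n²π²/2.54².
First three modes:
  n=1: λ₁ = 2.65π²/2.54² ≈ 4.054
  n=2: λ₂ = 10.6π²/2.54² ≈ 16.216 (4× faster decay)
  n=3: λ₃ = 23.85π²/2.54² ≈ 36.486 (9× faster decay)
As t → ∞, higher modes decay exponentially faster. The n=1 mode dominates: φ ~ c₁ sin(πx/2.54) e^{-λ₁t}.
Decay rate: λ₁ = 2.65π²/2.54² ≈ 4.054.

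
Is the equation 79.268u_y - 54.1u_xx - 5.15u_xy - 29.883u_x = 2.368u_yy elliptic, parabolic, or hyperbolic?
Rewriting in standard form: -54.1u_xx - 5.15u_xy - 2.368u_yy - 29.883u_x + 79.268u_y = 0. Computing B² - 4AC with A = -54.1, B = -5.15, C = -2.368: discriminant = -485.9127 (negative). Answer: elliptic.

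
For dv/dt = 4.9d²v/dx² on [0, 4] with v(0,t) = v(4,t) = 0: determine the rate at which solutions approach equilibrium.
Eigenvalues: λₙ = 4.9n²π²/4².
First three modes:
  n=1: λ₁ = 4.9π²/4² ≈ 3.023
  n=2: λ₂ = 19.6π²/4² ≈ 12.09 (4× faster decay)
  n=3: λ₃ = 44.1π²/4² ≈ 27.203 (9× faster decay)
As t → ∞, higher modes decay exponentially faster. The n=1 mode dominates: v ~ c₁ sin(πx/4) e^{-λ₁t}.
Decay rate: λ₁ = 4.9π²/4² ≈ 3.023.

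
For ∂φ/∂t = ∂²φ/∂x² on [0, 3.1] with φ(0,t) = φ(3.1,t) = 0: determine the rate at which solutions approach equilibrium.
Eigenvalues: λₙ = n²π²/3.1².
First three modes:
  n=1: λ₁ = π²/3.1² ≈ 1.027
  n=2: λ₂ = 4π²/3.1² ≈ 4.108 (4× faster decay)
  n=3: λ₃ = 9π²/3.1² ≈ 9.243 (9× faster decay)
As t → ∞, higher modes decay exponentially faster. The n=1 mode dominates: φ ~ c₁ sin(πx/3.1) e^{-λ₁t}.
Decay rate: λ₁ = π²/3.1² ≈ 1.027.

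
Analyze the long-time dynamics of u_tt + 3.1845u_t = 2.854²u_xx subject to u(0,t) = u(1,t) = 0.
Long-time behavior: u → 0. Damping (γ=3.1845) dissipates energy; oscillations decay exponentially.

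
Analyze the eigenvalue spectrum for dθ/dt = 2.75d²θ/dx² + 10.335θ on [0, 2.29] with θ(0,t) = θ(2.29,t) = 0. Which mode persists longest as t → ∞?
Eigenvalues: λₙ = 2.75n²π²/2.29² - 10.335.
First three modes:
  n=1: λ₁ = 2.75π²/2.29² - 10.335 ≈ -5.159
  n=2: λ₂ = 11π²/2.29² - 10.335 ≈ 10.367
  n=3: λ₃ = 24.75π²/2.29² - 10.335 ≈ 36.245
Since 2.75π²/2.29² ≈ 5.176 < 10.335, λ₁ < 0.
The n=1 mode grows fastest (−λₙ is largest for n=1) → dominates.
Asymptotic: θ ~ c₁ sin(πx/2.29) e^{5.159t} (exponential growth at rate −λ₁ ≈ 5.159).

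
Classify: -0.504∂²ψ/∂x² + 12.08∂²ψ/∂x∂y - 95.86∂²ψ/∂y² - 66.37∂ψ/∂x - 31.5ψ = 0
Elliptic (discriminant = -47.32736).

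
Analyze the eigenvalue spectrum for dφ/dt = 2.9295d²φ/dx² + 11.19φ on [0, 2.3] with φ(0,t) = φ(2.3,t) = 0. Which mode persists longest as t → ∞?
Eigenvalues: λₙ = 2.9295n²π²/2.3² - 11.19.
First three modes:
  n=1: λ₁ = 2.9295π²/2.3² - 11.19 ≈ -5.724
  n=2: λ₂ = 11.718π²/2.3² - 11.19 ≈ 10.672
  n=3: λ₃ = 26.3655π²/2.3² - 11.19 ≈ 38
Since 2.9295π²/2.3² ≈ 5.466 < 11.19, λ₁ < 0.
The n=1 mode grows fastest (−λₙ is largest for n=1) → dominates.
Asymptotic: φ ~ c₁ sin(πx/2.3) e^{5.724t} (exponential growth at rate −λ₁ ≈ 5.724).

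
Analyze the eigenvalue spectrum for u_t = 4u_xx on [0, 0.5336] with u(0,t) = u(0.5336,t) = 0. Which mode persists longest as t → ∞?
Eigenvalues: λₙ = 4n²π²/0.5336².
First three modes:
  n=1: λ₁ = 4π²/0.5336² ≈ 138.653
  n=2: λ₂ = 16π²/0.5336² ≈ 554.61 (4× faster decay)
  n=3: λ₃ = 36π²/0.5336² ≈ 1247.874 (9× faster decay)
As t → ∞, higher modes decay exponentially faster. The n=1 mode dominates: u ~ c₁ sin(πx/0.5336) e^{-λ₁t}.
Decay rate: λ₁ = 4π²/0.5336² ≈ 138.653.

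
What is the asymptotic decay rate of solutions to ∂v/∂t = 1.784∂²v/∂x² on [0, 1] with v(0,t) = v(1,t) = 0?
Eigenvalues: λₙ = 1.784n²π².
First three modes:
  n=1: λ₁ = 1.784π² ≈ 17.607
  n=2: λ₂ = 7.136π² ≈ 70.429 (4× faster decay)
  n=3: λ₃ = 16.056π² ≈ 158.466 (9× faster decay)
As t → ∞, higher modes decay exponentially faster. The n=1 mode dominates: v ~ c₁ sin(πx) e^{-λ₁t}.
Decay rate: λ₁ = 1.784π² ≈ 17.607.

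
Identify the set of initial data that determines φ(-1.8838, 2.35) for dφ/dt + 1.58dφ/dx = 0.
A single point: x = -5.5968. The characteristic through (-1.8838, 2.35) is x - 1.58t = const, so x = -1.8838 - 1.58·2.35 = -5.5968.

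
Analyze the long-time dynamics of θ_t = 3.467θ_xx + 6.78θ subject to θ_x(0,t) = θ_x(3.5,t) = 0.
Long-time behavior: θ grows unboundedly. With Neumann BCs the constant mode has diffusion eigenvalue 0, so any r > 0 makes it grow like e^(6.78t); solution grows exponentially.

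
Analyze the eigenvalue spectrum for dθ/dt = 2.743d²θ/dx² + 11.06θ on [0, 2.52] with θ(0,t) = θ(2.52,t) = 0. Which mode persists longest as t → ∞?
Eigenvalues: λₙ = 2.743n²π²/2.52² - 11.06.
First three modes:
  n=1: λ₁ = 2.743π²/2.52² - 11.06 ≈ -6.797
  n=2: λ₂ = 10.972π²/2.52² - 11.06 ≈ 5.992
  n=3: λ₃ = 24.687π²/2.52² - 11.06 ≈ 27.308
Since 2.743π²/2.52² ≈ 4.263 < 11.06, λ₁ < 0.
The n=1 mode grows fastest (−λₙ is largest for n=1) → dominates.
Asymptotic: θ ~ c₁ sin(πx/2.52) e^{6.797t} (exponential growth at rate −λ₁ ≈ 6.797).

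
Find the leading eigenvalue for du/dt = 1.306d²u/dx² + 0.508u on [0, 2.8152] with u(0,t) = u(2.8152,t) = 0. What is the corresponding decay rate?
Eigenvalues: λₙ = 1.306n²π²/2.8152² - 0.508.
First three modes:
  n=1: λ₁ = 1.306π²/2.8152² - 0.508 ≈ 1.118
  n=2: λ₂ = 5.224π²/2.8152² - 0.508 ≈ 5.998
  n=3: λ₃ = 11.754π²/2.8152² - 0.508 ≈ 14.13
Since 1.306π²/2.8152² ≈ 1.626 > 0.508, all λₙ > 0.
The n=1 mode decays slowest → dominates as t → ∞.
Asymptotic: u ~ c₁ sin(πx/2.8152) e^{-λ₁t} with decay rate λ₁ ≈ 1.118.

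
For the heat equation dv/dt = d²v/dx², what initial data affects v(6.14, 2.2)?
The entire real line. The heat equation has infinite propagation speed: any initial disturbance instantly affects all points (though exponentially small far away).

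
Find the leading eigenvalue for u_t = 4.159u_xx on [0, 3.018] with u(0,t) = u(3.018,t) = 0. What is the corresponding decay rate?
Eigenvalues: λₙ = 4.159n²π²/3.018².
First three modes:
  n=1: λ₁ = 4.159π²/3.018² ≈ 4.507
  n=2: λ₂ = 16.636π²/3.018² ≈ 18.026 (4× faster decay)
  n=3: λ₃ = 37.431π²/3.018² ≈ 40.56 (9× faster decay)
As t → ∞, higher modes decay exponentially faster. The n=1 mode dominates: u ~ c₁ sin(πx/3.018) e^{-λ₁t}.
Decay rate: λ₁ = 4.159π²/3.018² ≈ 4.507.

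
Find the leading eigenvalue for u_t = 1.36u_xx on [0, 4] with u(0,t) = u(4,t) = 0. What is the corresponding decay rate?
Eigenvalues: λₙ = 1.36n²π²/4².
First three modes:
  n=1: λ₁ = 1.36π²/4² ≈ 0.839
  n=2: λ₂ = 5.44π²/4² ≈ 3.356 (4× faster decay)
  n=3: λ₃ = 12.24π²/4² ≈ 7.55 (9× faster decay)
As t → ∞, higher modes decay exponentially faster. The n=1 mode dominates: u ~ c₁ sin(πx/4) e^{-λ₁t}.
Decay rate: λ₁ = 1.36π²/4² ≈ 0.839.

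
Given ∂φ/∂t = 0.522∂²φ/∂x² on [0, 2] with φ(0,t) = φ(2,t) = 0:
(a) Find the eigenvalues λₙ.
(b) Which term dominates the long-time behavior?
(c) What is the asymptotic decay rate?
Eigenvalues: λₙ = 0.522n²π²/2².
First three modes:
  n=1: λ₁ = 0.522π²/2² ≈ 1.288
  n=2: λ₂ = 2.088π²/2² ≈ 5.152 (4× faster decay)
  n=3: λ₃ = 4.698π²/2² ≈ 11.592 (9× faster decay)
As t → ∞, higher modes decay exponentially faster. The n=1 mode dominates: φ ~ c₁ sin(πx/2) e^{-λ₁t}.
Decay rate: λ₁ = 0.522π²/2² ≈ 1.288.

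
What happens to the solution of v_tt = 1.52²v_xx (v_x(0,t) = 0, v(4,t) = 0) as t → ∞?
v oscillates (no decay). Energy is conserved; the solution oscillates indefinitely as standing waves.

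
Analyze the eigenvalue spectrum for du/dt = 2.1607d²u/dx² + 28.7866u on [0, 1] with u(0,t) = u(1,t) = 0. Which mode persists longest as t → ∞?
Eigenvalues: λₙ = 2.1607n²π²/1² - 28.7866.
First three modes:
  n=1: λ₁ = 2.1607π² - 28.7866 ≈ -7.461
  n=2: λ₂ = 8.6428π² - 28.7866 ≈ 56.514
  n=3: λ₃ = 19.4463π² - 28.7866 ≈ 163.141
Since 2.1607π² ≈ 21.325 < 28.7866, λ₁ < 0.
The n=1 mode grows fastest (−λₙ is largest for n=1) → dominates.
Asymptotic: u ~ c₁ sin(πx/1) e^{7.461t} (exponential growth at rate −λ₁ ≈ 7.461).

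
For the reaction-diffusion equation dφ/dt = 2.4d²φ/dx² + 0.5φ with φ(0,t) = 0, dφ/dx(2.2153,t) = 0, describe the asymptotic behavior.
φ → 0. Diffusion dominates reaction (r=0.5 < κπ²/(4L²)≈1.21); solution decays.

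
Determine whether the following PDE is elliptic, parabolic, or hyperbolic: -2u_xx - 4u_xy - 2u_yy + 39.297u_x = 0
Coefficients: A = -2, B = -4, C = -2. B² - 4AC = 0, which is zero, so the equation is parabolic.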